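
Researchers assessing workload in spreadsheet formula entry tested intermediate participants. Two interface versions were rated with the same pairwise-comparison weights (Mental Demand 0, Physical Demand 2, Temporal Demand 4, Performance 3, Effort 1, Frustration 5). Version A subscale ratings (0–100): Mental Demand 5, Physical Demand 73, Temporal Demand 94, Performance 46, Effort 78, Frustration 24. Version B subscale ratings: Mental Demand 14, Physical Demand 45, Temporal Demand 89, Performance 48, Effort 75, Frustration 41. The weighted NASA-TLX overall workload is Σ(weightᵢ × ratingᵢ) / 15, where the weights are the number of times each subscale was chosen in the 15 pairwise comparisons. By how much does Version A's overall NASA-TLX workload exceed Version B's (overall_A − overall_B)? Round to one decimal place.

-0.8

Version A weighted sum = 0·5 + 2·73 + 4·94 + 3·46 + 1·78 + 5·24 = 0 + 146 + 376 + 138 + 78 + 120 = 858; overall_A = 858/15 = 57.2000.
Version B weighted sum = 0·14 + 2·45 + 4·89 + 3·48 + 1·75 + 5·41 = 0 + 90 + 356 + 144 + 75 + 205 = 870; overall_B = 870/15 = 58.0000.
Difference = 57.2000 − 58.0000 = -0.8000 ≈ -0.8.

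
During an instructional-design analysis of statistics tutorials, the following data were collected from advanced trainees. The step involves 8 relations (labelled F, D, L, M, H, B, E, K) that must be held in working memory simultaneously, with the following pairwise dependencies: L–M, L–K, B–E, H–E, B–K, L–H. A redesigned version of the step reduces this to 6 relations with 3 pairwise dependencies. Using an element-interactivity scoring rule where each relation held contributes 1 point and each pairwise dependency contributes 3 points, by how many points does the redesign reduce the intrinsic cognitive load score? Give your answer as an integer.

Original: 8 × 1 + 6 × 3 = 8 + 18 = 26.
Redesigned: 6 × 1 + 3 × 3 = 6 + 9 = 15.
Reduction = 26 − 15 = 11.

11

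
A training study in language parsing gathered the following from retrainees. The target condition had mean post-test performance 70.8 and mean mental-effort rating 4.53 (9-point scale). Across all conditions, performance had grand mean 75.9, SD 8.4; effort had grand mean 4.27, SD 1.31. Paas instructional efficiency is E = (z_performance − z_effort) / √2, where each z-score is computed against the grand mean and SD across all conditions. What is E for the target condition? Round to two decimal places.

z_performance = (70.8 − 75.9) / 8.4 = -5.1000 / 8.4 = -0.6071.
z_effort = (4.53 − 4.27) / 1.31 = 0.2600 / 1.31 = 0.1985.
z_P − z_E = -0.6071 − 0.1985 = -0.8056.
E = -0.8056 / √2 = -0.8056 / 1.41421 = -0.5696 ≈ -0.57.

-0.57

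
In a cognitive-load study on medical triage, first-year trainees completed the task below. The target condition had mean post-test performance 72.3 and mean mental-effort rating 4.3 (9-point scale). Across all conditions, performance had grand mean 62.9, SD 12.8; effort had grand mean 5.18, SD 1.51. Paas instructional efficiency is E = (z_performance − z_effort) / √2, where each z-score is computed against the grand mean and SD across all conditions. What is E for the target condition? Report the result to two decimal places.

0.93

z_performance = (72.3 − 62.9) / 12.8 = 9.4000 / 12.8 = 0.7344.
z_effort = (4.3 − 5.18) / 1.51 = -0.8800 / 1.51 = -0.5828.
z_P − z_E = 0.7344 − (-0.5828) = 1.3172.
E = 1.3172 / √2 = 1.3172 / 1.41421 = 0.9314 ≈ 0.93.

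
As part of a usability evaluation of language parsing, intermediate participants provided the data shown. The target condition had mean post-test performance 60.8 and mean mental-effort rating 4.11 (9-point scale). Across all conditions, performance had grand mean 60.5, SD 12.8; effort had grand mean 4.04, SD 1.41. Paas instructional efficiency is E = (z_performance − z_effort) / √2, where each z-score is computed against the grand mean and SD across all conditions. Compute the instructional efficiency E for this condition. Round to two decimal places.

z_performance = (60.8 − 60.5) / 12.8 = 0.3000 / 12.8 = 0.0234.
z_effort = (4.11 − 4.04) / 1.41 = 0.0700 / 1.41 = 0.0496.
z_P − z_E = 0.0234 − 0.0496 = -0.0262.
E = -0.0262 / √2 = -0.0262 / 1.41421 = -0.0185 ≈ -0.02.

-0.02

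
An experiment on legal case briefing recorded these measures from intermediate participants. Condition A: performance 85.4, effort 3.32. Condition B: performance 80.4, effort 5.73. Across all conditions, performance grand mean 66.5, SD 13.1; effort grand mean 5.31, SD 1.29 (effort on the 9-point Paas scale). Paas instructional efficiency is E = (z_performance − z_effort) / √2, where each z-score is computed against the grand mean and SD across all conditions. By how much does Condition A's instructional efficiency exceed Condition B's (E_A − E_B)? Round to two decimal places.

1.59

Condition A: z_P = (85.4 − 66.5)/13.1 = 1.4427; z_E = (3.32 − 5.31)/1.29 = -1.5426; E_A = (1.4427 − (-1.5426))/√2 = 2.1109.
Condition B: z_P = (80.4 − 66.5)/13.1 = 1.0611; z_E = (5.73 − 5.31)/1.29 = 0.3256; E_B = (1.0611 − 0.3256)/√2 = 0.5201.
E_A − E_B = 2.1109 − 0.5201 = 1.5908 ≈ 1.59.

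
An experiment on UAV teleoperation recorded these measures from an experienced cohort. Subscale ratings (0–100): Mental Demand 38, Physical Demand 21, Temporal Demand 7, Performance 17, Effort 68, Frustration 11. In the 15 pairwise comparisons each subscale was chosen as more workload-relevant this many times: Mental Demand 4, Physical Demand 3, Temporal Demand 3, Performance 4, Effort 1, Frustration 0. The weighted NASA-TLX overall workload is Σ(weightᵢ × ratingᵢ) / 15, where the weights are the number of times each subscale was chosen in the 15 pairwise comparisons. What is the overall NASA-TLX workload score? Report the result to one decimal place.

24.8

The tallies are the weights (they sum to 15).
Weighted sum = 4·38 + 3·21 + 3·7 + 4·17 + 1·68 + 0·11
            = 152 + 63 + 21 + 68 + 68 + 0 = 372.
Overall workload = 372 / 15 = 24.8000 ≈ 24.8.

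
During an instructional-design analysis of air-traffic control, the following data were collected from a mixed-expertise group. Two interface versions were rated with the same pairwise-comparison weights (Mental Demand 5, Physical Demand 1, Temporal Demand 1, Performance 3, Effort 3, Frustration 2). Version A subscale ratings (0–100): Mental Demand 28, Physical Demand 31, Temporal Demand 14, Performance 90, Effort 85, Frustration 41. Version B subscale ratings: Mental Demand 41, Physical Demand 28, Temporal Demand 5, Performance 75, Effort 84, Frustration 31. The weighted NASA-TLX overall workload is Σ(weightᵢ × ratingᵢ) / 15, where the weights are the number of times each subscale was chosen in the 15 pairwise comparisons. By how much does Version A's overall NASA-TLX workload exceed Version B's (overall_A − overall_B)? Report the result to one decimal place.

1.0

Version A weighted sum = 5·28 + 1·31 + 1·14 + 3·90 + 3·85 + 2·41 = 140 + 31 + 14 + 270 + 255 + 82 = 792; overall_A = 792/15 = 52.8000.
Version B weighted sum = 5·41 + 1·28 + 1·5 + 3·75 + 3·84 + 2·31 = 205 + 28 + 5 + 225 + 252 + 62 = 777; overall_B = 777/15 = 51.8000.
Difference = 52.8000 − 51.8000 = 1.0000 ≈ 1.0.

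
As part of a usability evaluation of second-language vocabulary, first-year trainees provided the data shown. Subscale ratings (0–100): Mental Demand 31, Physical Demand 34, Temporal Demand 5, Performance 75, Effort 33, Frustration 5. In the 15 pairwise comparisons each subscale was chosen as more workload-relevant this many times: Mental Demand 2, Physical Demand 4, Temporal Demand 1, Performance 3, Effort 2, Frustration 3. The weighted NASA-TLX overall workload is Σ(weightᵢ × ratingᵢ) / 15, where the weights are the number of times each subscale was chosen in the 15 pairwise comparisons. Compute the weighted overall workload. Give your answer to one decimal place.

The tallies are the weights (they sum to 15).
Weighted sum = 2·31 + 4·34 + 1·5 + 3·75 + 2·33 + 3·5
            = 62 + 136 + 5 + 225 + 66 + 15 = 509.
Overall workload = 509 / 15 = 33.9333 ≈ 33.9.

33.9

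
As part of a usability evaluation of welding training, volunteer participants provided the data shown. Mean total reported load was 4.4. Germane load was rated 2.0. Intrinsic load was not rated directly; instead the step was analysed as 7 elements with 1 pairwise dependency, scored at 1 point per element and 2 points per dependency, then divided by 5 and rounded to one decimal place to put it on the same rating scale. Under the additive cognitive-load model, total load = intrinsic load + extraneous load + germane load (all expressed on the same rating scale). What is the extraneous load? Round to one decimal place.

0.6

Intrinsic (element-interactivity): (7 × 1 + 1 × 2) / 5 = 9 / 5 = 1.8000 → 1.8.
extraneous load = total − intrinsic − germane
             = 4.4 − 1.8 − 2.0 = 0.6.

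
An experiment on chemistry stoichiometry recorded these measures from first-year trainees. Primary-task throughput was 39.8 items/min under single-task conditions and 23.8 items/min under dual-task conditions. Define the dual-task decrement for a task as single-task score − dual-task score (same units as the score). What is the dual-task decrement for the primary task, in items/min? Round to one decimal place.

16.0

Decrement = 39.8 − 23.8 = 16.0000 items/min ≈ 16.0 items/min.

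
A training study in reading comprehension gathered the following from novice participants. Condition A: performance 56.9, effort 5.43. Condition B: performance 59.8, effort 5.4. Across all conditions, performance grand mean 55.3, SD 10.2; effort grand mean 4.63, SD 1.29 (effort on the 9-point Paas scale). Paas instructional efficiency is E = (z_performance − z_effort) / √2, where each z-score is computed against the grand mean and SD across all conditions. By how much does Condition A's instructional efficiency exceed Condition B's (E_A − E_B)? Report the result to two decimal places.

-0.22

Condition A: z_P = (56.9 − 55.3)/10.2 = 0.1569; z_E = (5.43 − 4.63)/1.29 = 0.6202; E_A = (0.1569 − 0.6202)/√2 = -0.3276.
Condition B: z_P = (59.8 − 55.3)/10.2 = 0.4412; z_E = (5.4 − 4.63)/1.29 = 0.5969; E_B = (0.4412 − 0.5969)/√2 = -0.1101.
E_A − E_B = -0.3276 − (-0.1101) = -0.2175 ≈ -0.22.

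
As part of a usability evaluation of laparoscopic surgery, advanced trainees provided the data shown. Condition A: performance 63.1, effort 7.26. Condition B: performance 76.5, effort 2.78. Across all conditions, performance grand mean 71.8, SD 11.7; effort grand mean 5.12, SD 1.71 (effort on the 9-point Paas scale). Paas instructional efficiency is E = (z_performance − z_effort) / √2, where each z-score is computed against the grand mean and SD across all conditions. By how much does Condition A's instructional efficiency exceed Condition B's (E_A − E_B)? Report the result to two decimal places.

Condition A: z_P = (63.1 − 71.8)/11.7 = -0.7436; z_E = (7.26 − 5.12)/1.71 = 1.2515; E_A = (-0.7436 − 1.2515)/√2 = -1.4107.
Condition B: z_P = (76.5 − 71.8)/11.7 = 0.4017; z_E = (2.78 − 5.12)/1.71 = -1.3684; E_B = (0.4017 − (-1.3684))/√2 = 1.2516.
E_A − E_B = -1.4107 − 1.2516 = -2.6623 ≈ -2.66.

-2.66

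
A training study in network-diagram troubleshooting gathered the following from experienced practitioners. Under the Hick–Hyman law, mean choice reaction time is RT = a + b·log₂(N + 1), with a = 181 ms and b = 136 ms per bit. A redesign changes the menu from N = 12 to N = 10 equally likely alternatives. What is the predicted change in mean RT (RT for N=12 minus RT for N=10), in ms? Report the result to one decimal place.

32.8

RT(12) = 181 + 136·log₂(13) = 181 + 136·3.7004 = 684.2544 ms.
RT(10) = 181 + 136·log₂(11) = 181 + 136·3.4594 = 651.4784 ms.
Difference = 684.2544 − 651.4784 = 32.7760 ≈ 32.8 ms.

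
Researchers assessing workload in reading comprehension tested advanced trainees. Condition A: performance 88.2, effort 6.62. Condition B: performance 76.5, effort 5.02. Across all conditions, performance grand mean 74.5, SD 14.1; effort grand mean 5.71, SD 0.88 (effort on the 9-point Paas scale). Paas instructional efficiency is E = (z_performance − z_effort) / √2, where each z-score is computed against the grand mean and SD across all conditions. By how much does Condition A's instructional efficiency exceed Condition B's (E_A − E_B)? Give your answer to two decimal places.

-0.70

Condition A: z_P = (88.2 − 74.5)/14.1 = 0.9716; z_E = (6.62 − 5.71)/0.88 = 1.0341; E_A = (0.9716 − 1.0341)/√2 = -0.0442.
Condition B: z_P = (76.5 − 74.5)/14.1 = 0.1418; z_E = (5.02 − 5.71)/0.88 = -0.7841; E_B = (0.1418 − (-0.7841))/√2 = 0.6547.
E_A − E_B = -0.0442 − 0.6547 = -0.6989 ≈ -0.70.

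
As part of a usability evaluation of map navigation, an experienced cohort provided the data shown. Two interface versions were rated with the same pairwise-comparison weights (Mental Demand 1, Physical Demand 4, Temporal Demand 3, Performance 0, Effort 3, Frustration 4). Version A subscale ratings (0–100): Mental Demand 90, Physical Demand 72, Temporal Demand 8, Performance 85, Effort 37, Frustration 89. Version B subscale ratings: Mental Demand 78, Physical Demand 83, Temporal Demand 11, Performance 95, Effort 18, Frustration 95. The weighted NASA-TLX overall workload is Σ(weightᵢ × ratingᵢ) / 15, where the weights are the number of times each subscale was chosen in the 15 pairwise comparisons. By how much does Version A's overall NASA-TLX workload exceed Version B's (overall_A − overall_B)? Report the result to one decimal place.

Version A weighted sum = 1·90 + 4·72 + 3·8 + 0·85 + 3·37 + 4·89 = 90 + 288 + 24 + 0 + 111 + 356 = 869; overall_A = 869/15 = 57.9333.
Version B weighted sum = 1·78 + 4·83 + 3·11 + 0·95 + 3·18 + 4·95 = 78 + 332 + 33 + 0 + 54 + 380 = 877; overall_B = 877/15 = 58.4667.
Difference = 57.9333 − 58.4667 = -0.5334 ≈ -0.5.

-0.5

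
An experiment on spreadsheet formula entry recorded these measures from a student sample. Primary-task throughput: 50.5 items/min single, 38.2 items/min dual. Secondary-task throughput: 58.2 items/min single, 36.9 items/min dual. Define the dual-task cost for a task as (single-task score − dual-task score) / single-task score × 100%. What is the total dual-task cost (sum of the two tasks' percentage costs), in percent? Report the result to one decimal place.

61.0

Primary cost = (50.5 − 38.2) / 50.5 × 100% = 24.3564%.
Secondary cost = (58.2 − 36.9) / 58.2 × 100% = 36.5979%.
Total = 24.3564% + 36.5979% = 60.9543% ≈ 61.0%.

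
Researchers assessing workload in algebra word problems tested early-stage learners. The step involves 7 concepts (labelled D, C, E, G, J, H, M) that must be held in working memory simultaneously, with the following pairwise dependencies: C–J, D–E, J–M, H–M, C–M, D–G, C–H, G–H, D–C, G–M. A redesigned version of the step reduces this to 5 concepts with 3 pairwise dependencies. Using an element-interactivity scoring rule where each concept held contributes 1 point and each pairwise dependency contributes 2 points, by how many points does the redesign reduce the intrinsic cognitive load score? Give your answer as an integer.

Original: 7 × 1 + 10 × 2 = 7 + 20 = 27.
Redesigned: 5 × 1 + 3 × 2 = 5 + 6 = 11.
Reduction = 27 − 11 = 16.

16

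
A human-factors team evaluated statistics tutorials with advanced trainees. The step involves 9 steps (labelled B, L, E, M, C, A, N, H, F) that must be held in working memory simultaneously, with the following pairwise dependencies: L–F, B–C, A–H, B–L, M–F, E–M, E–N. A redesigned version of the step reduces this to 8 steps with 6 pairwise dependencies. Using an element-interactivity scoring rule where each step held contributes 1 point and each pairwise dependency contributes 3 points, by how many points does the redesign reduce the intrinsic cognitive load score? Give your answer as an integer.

Original: 9 × 1 + 7 × 3 = 9 + 21 = 30.
Redesigned: 8 × 1 + 6 × 3 = 8 + 18 = 26.
Reduction = 30 − 26 = 4.

4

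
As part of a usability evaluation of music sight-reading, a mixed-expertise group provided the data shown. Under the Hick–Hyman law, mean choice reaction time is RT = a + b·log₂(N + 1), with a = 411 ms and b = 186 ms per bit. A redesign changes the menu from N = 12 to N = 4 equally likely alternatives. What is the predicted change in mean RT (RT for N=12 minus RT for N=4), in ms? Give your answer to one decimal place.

256.4

RT(12) = 411 + 186·log₂(13) = 411 + 186·3.7004 = 1099.2744 ms.
RT(4) = 411 + 186·log₂(5) = 411 + 186·2.3219 = 842.8734 ms.
Difference = 1099.2744 − 842.8734 = 256.4010 ≈ 256.4 ms.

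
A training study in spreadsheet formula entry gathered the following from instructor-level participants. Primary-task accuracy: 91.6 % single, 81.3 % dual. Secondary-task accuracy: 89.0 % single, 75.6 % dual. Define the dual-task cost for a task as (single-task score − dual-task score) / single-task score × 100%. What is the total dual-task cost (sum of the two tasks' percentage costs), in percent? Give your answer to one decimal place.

Primary cost = (91.6 − 81.3) / 91.6 × 100% = 11.2445%.
Secondary cost = (89.0 − 75.6) / 89.0 × 100% = 15.0562%.
Total = 11.2445% + 15.0562% = 26.3007% ≈ 26.3%.

26.3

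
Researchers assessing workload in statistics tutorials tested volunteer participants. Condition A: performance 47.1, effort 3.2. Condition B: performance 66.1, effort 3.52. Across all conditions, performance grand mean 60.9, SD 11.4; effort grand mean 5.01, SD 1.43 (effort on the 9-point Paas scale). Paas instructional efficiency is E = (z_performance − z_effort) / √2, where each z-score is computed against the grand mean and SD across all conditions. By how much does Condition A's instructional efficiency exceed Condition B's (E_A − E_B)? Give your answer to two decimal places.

-1.02

Condition A: z_P = (47.1 − 60.9)/11.4 = -1.2105; z_E = (3.2 − 5.01)/1.43 = -1.2657; E_A = (-1.2105 − (-1.2657))/√2 = 0.0390.
Condition B: z_P = (66.1 − 60.9)/11.4 = 0.4561; z_E = (3.52 − 5.01)/1.43 = -1.0420; E_B = (0.4561 − (-1.0420))/√2 = 1.0593.
E_A − E_B = 0.0390 − 1.0593 = -1.0203 ≈ -1.02.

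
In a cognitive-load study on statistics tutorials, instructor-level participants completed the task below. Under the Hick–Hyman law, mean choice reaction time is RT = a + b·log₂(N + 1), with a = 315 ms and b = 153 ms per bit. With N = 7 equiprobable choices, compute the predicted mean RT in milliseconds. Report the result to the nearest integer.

774

log₂(7 + 1) = log₂(8) = 3.0000.
RT = 315 + 153 × 3.0000 = 315 + 459.0000 = 774.0000 ms.
≈ 774 ms.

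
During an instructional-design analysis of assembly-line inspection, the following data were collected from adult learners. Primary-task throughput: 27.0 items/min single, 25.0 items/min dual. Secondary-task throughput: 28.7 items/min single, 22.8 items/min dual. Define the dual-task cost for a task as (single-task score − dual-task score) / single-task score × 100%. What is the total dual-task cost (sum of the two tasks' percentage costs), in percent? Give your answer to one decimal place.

Primary cost = (27.0 − 25.0) / 27.0 × 100% = 7.4074%.
Secondary cost = (28.7 − 22.8) / 28.7 × 100% = 20.5575%.
Total = 7.4074% + 20.5575% = 27.9649% ≈ 28.0%.

28.0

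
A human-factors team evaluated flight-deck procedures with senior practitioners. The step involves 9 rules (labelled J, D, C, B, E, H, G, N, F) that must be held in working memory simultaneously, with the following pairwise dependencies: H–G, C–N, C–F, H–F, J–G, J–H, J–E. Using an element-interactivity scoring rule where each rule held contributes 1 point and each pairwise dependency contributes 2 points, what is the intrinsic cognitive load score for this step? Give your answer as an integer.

23

Count of rules held simultaneously: 9.
Count of pairwise dependencies listed: 7.
Element contribution: 9 × 1 = 9.
Interaction contribution: 7 × 2 = 14.
Intrinsic load = 9 + 14 = 23.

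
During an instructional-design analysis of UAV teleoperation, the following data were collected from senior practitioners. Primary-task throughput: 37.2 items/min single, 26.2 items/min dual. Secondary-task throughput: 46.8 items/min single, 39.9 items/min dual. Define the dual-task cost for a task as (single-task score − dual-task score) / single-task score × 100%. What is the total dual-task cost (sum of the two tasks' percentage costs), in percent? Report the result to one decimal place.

44.3

Primary cost = (37.2 − 26.2) / 37.2 × 100% = 29.5699%.
Secondary cost = (46.8 − 39.9) / 46.8 × 100% = 14.7436%.
Total = 29.5699% + 14.7436% = 44.3135% ≈ 44.3%.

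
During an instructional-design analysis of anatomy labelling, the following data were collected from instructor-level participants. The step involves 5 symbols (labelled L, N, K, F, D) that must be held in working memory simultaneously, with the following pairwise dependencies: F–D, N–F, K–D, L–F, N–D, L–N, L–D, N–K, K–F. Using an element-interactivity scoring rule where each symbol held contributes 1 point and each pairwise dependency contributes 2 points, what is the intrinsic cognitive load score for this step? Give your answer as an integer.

23

Count of symbols held simultaneously: 5.
Count of pairwise dependencies listed: 9.
Element contribution: 5 × 1 = 5.
Interaction contribution: 9 × 2 = 18.
Intrinsic load = 5 + 18 = 23.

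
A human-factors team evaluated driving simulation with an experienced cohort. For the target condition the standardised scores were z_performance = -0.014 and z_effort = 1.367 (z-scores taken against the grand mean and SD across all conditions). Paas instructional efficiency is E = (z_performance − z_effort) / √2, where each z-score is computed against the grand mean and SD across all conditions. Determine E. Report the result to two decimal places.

-0.98

z_P − z_E = -0.014 − 1.367 = -1.3810.
E = -1.3810 / √2 = -1.3810 / 1.41421 = -0.9765 ≈ -0.98.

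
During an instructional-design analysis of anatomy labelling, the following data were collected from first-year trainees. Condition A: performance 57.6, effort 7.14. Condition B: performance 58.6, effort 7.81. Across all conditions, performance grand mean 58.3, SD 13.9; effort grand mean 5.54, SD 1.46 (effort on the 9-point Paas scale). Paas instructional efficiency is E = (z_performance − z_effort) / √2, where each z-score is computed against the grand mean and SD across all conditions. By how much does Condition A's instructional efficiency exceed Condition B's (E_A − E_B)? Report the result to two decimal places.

Condition A: z_P = (57.6 − 58.3)/13.9 = -0.0504; z_E = (7.14 − 5.54)/1.46 = 1.0959; E_A = (-0.0504 − 1.0959)/√2 = -0.8106.
Condition B: z_P = (58.6 − 58.3)/13.9 = 0.0216; z_E = (7.81 − 5.54)/1.46 = 1.5548; E_B = (0.0216 − 1.5548)/√2 = -1.0841.
E_A − E_B = -0.8106 − (-1.0841) = 0.2735 ≈ 0.27.

0.27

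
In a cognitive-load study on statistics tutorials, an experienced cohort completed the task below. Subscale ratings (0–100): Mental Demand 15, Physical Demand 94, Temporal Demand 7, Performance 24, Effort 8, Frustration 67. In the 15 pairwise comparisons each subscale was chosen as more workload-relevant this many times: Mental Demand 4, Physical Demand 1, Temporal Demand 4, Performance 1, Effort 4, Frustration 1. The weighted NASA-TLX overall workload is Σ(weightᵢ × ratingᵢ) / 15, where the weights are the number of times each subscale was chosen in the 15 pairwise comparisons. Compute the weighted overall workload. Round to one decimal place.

20.3

The tallies are the weights (they sum to 15).
Weighted sum = 4·15 + 1·94 + 4·7 + 1·24 + 4·8 + 1·67
            = 60 + 94 + 28 + 24 + 32 + 67 = 305.
Overall workload = 305 / 15 = 20.3333 ≈ 20.3.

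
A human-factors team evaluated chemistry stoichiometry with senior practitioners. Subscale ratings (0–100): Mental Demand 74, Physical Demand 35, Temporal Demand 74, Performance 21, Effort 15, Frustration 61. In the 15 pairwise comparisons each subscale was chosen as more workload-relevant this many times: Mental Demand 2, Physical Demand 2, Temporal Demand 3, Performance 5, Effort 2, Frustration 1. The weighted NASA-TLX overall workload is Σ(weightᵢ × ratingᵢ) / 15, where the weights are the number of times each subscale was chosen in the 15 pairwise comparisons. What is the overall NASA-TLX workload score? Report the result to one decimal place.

The tallies are the weights (they sum to 15).
Weighted sum = 2·74 + 2·35 + 3·74 + 5·21 + 2·15 + 1·61
            = 148 + 70 + 222 + 105 + 30 + 61 = 636.
Overall workload = 636 / 15 = 42.4000 ≈ 42.4.

42.4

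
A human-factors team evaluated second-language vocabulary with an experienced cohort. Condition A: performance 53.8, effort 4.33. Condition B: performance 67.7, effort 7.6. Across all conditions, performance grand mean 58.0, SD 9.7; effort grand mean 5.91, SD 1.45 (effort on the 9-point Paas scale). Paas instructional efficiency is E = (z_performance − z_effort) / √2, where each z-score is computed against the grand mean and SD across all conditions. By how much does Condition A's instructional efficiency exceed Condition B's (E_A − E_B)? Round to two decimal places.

Condition A: z_P = (53.8 − 58.0)/9.7 = -0.4330; z_E = (4.33 − 5.91)/1.45 = -1.0897; E_A = (-0.4330 − (-1.0897))/√2 = 0.4644.
Condition B: z_P = (67.7 − 58.0)/9.7 = 1.0000; z_E = (7.6 − 5.91)/1.45 = 1.1655; E_B = (1.0000 − 1.1655)/√2 = -0.1170.
E_A − E_B = 0.4644 − (-0.1170) = 0.5814 ≈ 0.58.

0.58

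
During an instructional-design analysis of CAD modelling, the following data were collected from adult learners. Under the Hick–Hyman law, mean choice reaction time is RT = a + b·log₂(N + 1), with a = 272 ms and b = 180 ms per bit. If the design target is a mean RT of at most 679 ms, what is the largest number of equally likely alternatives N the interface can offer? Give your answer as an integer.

Set 272 + 180·log₂(N + 1) ≤ 679.
log₂(N + 1) ≤ (679 − 272) / 180 = 2.2611.
N + 1 ≤ 2^2.2611 = 4.7936.
N ≤ 3.7936, so the largest integer N is 3.

3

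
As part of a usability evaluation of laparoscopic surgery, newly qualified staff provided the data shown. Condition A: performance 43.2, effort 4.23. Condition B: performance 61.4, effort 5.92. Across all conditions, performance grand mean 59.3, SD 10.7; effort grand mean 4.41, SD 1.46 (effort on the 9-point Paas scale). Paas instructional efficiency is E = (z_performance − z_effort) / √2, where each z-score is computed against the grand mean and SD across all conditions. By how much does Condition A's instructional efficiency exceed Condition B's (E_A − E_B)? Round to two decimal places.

Condition A: z_P = (43.2 − 59.3)/10.7 = -1.5047; z_E = (4.23 − 4.41)/1.46 = -0.1233; E_A = (-1.5047 − (-0.1233))/√2 = -0.9768.
Condition B: z_P = (61.4 − 59.3)/10.7 = 0.1963; z_E = (5.92 − 4.41)/1.46 = 1.0342; E_B = (0.1963 − 1.0342)/√2 = -0.5925.
E_A − E_B = -0.9768 − (-0.5925) = -0.3843 ≈ -0.38.

-0.38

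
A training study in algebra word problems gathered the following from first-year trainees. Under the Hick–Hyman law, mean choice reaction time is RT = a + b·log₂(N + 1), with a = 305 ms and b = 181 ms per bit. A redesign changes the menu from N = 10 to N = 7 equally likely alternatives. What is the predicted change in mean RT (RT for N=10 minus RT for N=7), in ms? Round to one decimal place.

RT(10) = 305 + 181·log₂(11) = 305 + 181·3.4594 = 931.1514 ms.
RT(7) = 305 + 181·log₂(8) = 305 + 181·3.0000 = 848.0000 ms.
Difference = 931.1514 − 848.0000 = 83.1514 ≈ 83.2 ms.

83.2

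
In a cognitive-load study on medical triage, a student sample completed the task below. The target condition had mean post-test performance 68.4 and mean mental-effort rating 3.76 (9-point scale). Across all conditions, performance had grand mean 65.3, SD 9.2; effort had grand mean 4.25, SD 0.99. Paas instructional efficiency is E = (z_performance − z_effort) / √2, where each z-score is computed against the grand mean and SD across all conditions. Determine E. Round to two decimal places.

z_performance = (68.4 − 65.3) / 9.2 = 3.1000 / 9.2 = 0.3370.
z_effort = (3.76 − 4.25) / 0.99 = -0.4900 / 0.99 = -0.4949.
z_P − z_E = 0.3370 − (-0.4949) = 0.8319.
E = 0.8319 / √2 = 0.8319 / 1.41421 = 0.5882 ≈ 0.59.

0.59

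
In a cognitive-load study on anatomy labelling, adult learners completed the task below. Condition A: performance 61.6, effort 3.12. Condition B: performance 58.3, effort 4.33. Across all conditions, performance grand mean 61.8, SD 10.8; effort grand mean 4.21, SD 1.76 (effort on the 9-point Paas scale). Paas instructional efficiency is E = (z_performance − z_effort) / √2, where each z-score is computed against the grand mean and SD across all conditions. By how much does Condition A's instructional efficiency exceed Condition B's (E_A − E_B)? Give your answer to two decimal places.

Condition A: z_P = (61.6 − 61.8)/10.8 = -0.0185; z_E = (3.12 − 4.21)/1.76 = -0.6193; E_A = (-0.0185 − (-0.6193))/√2 = 0.4248.
Condition B: z_P = (58.3 − 61.8)/10.8 = -0.3241; z_E = (4.33 − 4.21)/1.76 = 0.0682; E_B = (-0.3241 − 0.0682)/√2 = -0.2774.
E_A − E_B = 0.4248 − (-0.2774) = 0.7022 ≈ 0.70.

0.70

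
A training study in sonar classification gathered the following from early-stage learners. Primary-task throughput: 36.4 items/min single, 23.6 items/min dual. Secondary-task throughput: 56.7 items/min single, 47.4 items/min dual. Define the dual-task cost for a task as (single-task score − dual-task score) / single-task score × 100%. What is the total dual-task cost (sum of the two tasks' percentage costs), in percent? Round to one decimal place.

Primary cost = (36.4 − 23.6) / 36.4 × 100% = 35.1648%.
Secondary cost = (56.7 − 47.4) / 56.7 × 100% = 16.4021%.
Total = 35.1648% + 16.4021% = 51.5669% ≈ 51.6%.

51.6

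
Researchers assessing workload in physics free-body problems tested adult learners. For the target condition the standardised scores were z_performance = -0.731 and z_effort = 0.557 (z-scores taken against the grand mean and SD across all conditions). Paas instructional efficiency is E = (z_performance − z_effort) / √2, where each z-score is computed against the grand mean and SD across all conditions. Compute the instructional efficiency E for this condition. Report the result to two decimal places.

-0.91

z_P − z_E = -0.731 − 0.557 = -1.2880.
E = -1.2880 / √2 = -1.2880 / 1.41421 = -0.9108 ≈ -0.91.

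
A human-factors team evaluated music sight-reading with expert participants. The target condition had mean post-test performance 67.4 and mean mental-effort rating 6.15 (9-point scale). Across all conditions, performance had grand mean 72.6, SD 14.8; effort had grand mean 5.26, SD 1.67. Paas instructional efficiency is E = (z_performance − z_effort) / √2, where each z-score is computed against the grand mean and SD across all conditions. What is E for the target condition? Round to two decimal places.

-0.63

z_performance = (67.4 − 72.6) / 14.8 = -5.2000 / 14.8 = -0.3514.
z_effort = (6.15 − 5.26) / 1.67 = 0.8900 / 1.67 = 0.5329.
z_P − z_E = -0.3514 − 0.5329 = -0.8843.
E = -0.8843 / √2 = -0.8843 / 1.41421 = -0.6253 ≈ -0.63.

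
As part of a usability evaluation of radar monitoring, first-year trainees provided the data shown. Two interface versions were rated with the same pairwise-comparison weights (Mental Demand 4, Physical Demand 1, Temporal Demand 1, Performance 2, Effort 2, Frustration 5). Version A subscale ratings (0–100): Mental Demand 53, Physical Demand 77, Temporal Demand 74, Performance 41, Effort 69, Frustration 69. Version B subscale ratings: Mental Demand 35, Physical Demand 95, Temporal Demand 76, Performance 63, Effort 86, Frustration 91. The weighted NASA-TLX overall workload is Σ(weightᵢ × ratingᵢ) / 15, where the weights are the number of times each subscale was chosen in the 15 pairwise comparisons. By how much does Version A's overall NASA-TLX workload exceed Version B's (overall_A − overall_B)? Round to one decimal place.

-9.1

Version A weighted sum = 4·53 + 1·77 + 1·74 + 2·41 + 2·69 + 5·69 = 212 + 77 + 74 + 82 + 138 + 345 = 928; overall_A = 928/15 = 61.8667.
Version B weighted sum = 4·35 + 1·95 + 1·76 + 2·63 + 2·86 + 5·91 = 140 + 95 + 76 + 126 + 172 + 455 = 1064; overall_B = 1064/15 = 70.9333.
Difference = 61.8667 − 70.9333 = -9.0666 ≈ -9.1.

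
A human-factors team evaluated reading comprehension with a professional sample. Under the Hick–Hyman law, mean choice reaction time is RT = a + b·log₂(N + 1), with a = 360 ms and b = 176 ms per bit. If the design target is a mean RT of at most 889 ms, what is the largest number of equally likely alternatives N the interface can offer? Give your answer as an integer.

Set 360 + 176·log₂(N + 1) ≤ 889.
log₂(N + 1) ≤ (889 − 360) / 176 = 3.0057.
N + 1 ≤ 2^3.0057 = 8.0317.
N ≤ 7.0317, so the largest integer N is 7.

7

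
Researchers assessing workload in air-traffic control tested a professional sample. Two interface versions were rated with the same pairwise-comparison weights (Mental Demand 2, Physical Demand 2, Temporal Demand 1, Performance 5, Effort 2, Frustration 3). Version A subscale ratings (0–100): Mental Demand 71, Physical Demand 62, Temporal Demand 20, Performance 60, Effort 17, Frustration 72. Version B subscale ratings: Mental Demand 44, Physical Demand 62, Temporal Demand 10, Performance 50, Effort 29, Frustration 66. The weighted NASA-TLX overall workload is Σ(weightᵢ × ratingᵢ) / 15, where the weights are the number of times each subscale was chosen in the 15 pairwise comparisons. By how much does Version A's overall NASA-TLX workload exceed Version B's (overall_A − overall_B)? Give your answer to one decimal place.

7.2

Version A weighted sum = 2·71 + 2·62 + 1·20 + 5·60 + 2·17 + 3·72 = 142 + 124 + 20 + 300 + 34 + 216 = 836; overall_A = 836/15 = 55.7333.
Version B weighted sum = 2·44 + 2·62 + 1·10 + 5·50 + 2·29 + 3·66 = 88 + 124 + 10 + 250 + 58 + 198 = 728; overall_B = 728/15 = 48.5333.
Difference = 55.7333 − 48.5333 = 7.2000 ≈ 7.2.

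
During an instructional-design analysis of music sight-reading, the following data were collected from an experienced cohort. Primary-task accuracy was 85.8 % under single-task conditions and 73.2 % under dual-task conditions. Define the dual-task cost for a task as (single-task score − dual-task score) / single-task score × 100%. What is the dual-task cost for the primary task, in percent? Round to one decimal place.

Cost = (85.8 − 73.2) / 85.8 × 100%
     = 12.6000 / 85.8 × 100% = 14.6853%.
≈ 14.7%.

14.7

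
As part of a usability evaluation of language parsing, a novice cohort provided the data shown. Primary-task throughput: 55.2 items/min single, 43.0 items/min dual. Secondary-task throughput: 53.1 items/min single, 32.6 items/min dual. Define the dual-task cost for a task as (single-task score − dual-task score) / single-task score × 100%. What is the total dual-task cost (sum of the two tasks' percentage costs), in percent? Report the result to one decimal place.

Primary cost = (55.2 − 43.0) / 55.2 × 100% = 22.1014%.
Secondary cost = (53.1 − 32.6) / 53.1 × 100% = 38.6064%.
Total = 22.1014% + 38.6064% = 60.7078% ≈ 60.7%.

60.7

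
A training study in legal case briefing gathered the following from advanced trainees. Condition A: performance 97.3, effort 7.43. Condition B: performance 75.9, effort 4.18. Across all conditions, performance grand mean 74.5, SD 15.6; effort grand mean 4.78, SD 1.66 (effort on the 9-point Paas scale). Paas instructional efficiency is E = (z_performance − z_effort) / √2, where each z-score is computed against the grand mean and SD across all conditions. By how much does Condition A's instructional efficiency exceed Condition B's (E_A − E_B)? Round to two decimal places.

Condition A: z_P = (97.3 − 74.5)/15.6 = 1.4615; z_E = (7.43 − 4.78)/1.66 = 1.5964; E_A = (1.4615 − 1.5964)/√2 = -0.0954.
Condition B: z_P = (75.9 − 74.5)/15.6 = 0.0897; z_E = (4.18 − 4.78)/1.66 = -0.3614; E_B = (0.0897 − (-0.3614))/√2 = 0.3190.
E_A − E_B = -0.0954 − 0.3190 = -0.4144 ≈ -0.41.

-0.41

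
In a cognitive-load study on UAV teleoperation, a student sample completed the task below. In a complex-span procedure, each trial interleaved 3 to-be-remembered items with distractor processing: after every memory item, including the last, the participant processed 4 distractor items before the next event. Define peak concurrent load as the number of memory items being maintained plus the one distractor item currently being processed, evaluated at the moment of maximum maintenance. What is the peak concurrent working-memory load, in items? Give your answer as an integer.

Maintenance is greatest during the distractor(s) after memory item 3: all 3 memory items are being held.
One distractor item is concurrently being processed.
Peak concurrent load = 3 + 1 = 4 items.

4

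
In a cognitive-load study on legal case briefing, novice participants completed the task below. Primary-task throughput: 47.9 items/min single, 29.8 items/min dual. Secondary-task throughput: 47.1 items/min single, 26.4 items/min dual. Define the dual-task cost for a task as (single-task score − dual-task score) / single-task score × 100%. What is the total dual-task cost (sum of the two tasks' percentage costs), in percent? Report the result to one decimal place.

Primary cost = (47.9 − 29.8) / 47.9 × 100% = 37.7871%.
Secondary cost = (47.1 − 26.4) / 47.1 × 100% = 43.9490%.
Total = 37.7871% + 43.9490% = 81.7361% ≈ 81.7%.

81.7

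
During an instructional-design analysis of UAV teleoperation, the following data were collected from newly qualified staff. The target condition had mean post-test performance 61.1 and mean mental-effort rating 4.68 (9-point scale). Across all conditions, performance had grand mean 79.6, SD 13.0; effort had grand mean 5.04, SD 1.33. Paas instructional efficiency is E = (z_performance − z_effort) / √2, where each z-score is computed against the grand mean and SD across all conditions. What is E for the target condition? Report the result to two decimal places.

-0.81

z_performance = (61.1 − 79.6) / 13.0 = -18.5000 / 13.0 = -1.4231.
z_effort = (4.68 − 5.04) / 1.33 = -0.3600 / 1.33 = -0.2707.
z_P − z_E = -1.4231 − (-0.2707) = -1.1524.
E = -1.1524 / √2 = -1.1524 / 1.41421 = -0.8149 ≈ -0.81.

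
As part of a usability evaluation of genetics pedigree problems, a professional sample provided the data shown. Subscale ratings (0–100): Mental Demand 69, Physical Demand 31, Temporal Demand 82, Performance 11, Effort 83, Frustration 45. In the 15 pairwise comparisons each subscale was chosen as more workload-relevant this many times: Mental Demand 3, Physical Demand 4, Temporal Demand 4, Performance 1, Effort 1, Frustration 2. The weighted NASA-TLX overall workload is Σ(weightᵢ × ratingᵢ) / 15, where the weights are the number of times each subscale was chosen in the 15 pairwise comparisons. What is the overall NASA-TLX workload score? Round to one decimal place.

56.2

The tallies are the weights (they sum to 15).
Weighted sum = 3·69 + 4·31 + 4·82 + 1·11 + 1·83 + 2·45
            = 207 + 124 + 328 + 11 + 83 + 90 = 843.
Overall workload = 843 / 15 = 56.2000 ≈ 56.2.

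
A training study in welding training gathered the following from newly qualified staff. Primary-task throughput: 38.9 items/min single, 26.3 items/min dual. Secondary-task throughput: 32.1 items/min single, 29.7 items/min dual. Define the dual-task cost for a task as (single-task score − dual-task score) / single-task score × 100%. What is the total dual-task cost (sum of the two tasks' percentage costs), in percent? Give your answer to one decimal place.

Primary cost = (38.9 − 26.3) / 38.9 × 100% = 32.3907%.
Secondary cost = (32.1 − 29.7) / 32.1 × 100% = 7.4766%.
Total = 32.3907% + 7.4766% = 39.8673% ≈ 39.9%.

39.9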